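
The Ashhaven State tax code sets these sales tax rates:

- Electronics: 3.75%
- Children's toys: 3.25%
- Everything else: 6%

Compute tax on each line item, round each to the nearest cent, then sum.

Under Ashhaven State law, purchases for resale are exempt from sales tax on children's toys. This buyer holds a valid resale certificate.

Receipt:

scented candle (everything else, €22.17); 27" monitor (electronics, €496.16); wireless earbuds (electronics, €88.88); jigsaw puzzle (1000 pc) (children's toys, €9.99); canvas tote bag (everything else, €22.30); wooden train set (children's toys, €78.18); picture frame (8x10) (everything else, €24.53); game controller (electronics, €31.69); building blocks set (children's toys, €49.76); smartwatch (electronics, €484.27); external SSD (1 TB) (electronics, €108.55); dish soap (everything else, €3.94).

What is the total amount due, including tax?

€1470.16

Scented candle €22.17: everything else → 6% → €1.33
27" monitor €496.16: electronics → 3.75% → €18.61
Wireless earbuds €88.88: electronics → 3.75% → €3.33
Jigsaw puzzle (1000 pc) €9.99: children's toys, buyer-exempt → 0% → €0.00
Canvas tote bag €22.30: everything else → 6% → €1.34
Wooden train set €78.18: children's toys, buyer-exempt → 0% → €0.00
Picture frame (8x10) €24.53: everything else → 6% → €1.47
Game controller €31.69: electronics → 3.75% → €1.19
Building blocks set €49.76: children's toys, buyer-exempt → 0% → €0.00
Smartwatch €484.27: electronics → 3.75% → €18.16
External SSD (1 TB) €108.55: electronics → 3.75% → €4.07
Dish soap €3.94: everything else → 6% → €0.24
Subtotal = €1420.42; tax = €49.74; total due = €1470.16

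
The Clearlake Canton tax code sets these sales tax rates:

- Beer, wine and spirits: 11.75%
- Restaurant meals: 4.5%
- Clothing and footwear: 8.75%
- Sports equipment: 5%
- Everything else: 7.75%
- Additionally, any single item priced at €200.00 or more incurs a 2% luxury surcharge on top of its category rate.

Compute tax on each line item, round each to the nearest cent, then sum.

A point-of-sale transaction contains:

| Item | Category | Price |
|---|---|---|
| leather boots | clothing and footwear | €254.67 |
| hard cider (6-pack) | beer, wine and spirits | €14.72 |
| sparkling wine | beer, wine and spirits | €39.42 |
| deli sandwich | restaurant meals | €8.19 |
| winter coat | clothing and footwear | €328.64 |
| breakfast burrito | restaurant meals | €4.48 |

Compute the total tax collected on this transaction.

Leather boots €254.67: clothing and footwear → 8.75% + 2% surcharge = 10.75% → €27.38
Hard cider (6-pack) €14.72: beer, wine and spirits → 11.75% → €1.73
Sparkling wine €39.42: beer, wine and spirits → 11.75% → €4.63
Deli sandwich €8.19: restaurant meals → 4.5% → €0.37
Winter coat €328.64: clothing and footwear → 8.75% + 2% surcharge = 10.75% → €35.33
Breakfast burrito €4.48: restaurant meals → 4.5% → €0.20
Total tax = €27.38 + €1.73 + €4.63 + €0.37 + €35.33 + €0.20 = €69.64

€69.64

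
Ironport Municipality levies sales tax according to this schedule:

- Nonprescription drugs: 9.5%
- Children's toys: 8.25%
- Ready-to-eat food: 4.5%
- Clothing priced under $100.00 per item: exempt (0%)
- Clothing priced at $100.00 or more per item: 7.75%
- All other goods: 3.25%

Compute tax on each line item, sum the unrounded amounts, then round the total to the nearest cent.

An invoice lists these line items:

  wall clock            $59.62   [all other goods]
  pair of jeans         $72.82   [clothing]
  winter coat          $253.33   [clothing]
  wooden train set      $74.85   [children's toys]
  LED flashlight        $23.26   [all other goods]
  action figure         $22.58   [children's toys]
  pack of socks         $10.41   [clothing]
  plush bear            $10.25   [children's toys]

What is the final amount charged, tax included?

$558.33

Wall clock $59.62: all other goods → 3.25% → $1.93765
Pair of jeans $72.82: clothing, under $100.00 → 0% → $0.00
Winter coat $253.33: clothing, $100.00 or more → 7.75% → $19.633075
Wooden train set $74.85: children's toys → 8.25% → $6.175125
LED flashlight $23.26: all other goods → 3.25% → $0.75595
Action figure $22.58: children's toys → 8.25% → $1.86285
Pack of socks $10.41: clothing, under $100.00 → 0% → $0.00
Plush bear $10.25: children's toys → 8.25% → $0.845625
Subtotal = $527.12; unrounded tax = $31.210275 → $31.21; total due = $558.33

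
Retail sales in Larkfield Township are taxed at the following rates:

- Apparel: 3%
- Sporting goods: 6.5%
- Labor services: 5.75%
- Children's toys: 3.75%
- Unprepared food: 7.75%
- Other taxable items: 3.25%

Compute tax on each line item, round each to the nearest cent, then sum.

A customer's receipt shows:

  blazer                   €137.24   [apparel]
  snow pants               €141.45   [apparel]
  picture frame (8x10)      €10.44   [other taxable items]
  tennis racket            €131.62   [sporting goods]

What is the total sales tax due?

Blazer €137.24: apparel → 3% → €4.12
Snow pants €141.45: apparel → 3% → €4.24
Picture frame (8x10) €10.44: other taxable items → 3.25% → €0.34
Tennis racket €131.62: sporting goods → 6.5% → €8.56
Total tax = €4.12 + €4.24 + €0.34 + €8.56 = €17.26

€17.26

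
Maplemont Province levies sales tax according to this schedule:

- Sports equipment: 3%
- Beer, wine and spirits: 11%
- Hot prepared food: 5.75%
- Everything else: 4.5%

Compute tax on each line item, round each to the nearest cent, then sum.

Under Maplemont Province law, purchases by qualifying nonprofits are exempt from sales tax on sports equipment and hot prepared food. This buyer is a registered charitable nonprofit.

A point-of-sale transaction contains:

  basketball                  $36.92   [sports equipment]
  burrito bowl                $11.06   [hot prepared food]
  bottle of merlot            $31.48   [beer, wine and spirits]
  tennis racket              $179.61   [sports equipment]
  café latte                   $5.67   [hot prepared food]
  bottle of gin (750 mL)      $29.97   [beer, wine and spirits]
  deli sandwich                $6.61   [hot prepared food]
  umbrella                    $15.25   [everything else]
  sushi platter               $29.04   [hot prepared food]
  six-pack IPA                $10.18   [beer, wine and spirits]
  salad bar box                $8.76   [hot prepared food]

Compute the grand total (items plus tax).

$373.12

Basketball $36.92: sports equipment, buyer-exempt → 0% → $0.00
Burrito bowl $11.06: hot prepared food, buyer-exempt → 0% → $0.00
Bottle of merlot $31.48: beer, wine and spirits → 11% → $3.46
Tennis racket $179.61: sports equipment, buyer-exempt → 0% → $0.00
Café latte $5.67: hot prepared food, buyer-exempt → 0% → $0.00
Bottle of gin (750 mL) $29.97: beer, wine and spirits → 11% → $3.30
Deli sandwich $6.61: hot prepared food, buyer-exempt → 0% → $0.00
Umbrella $15.25: everything else → 4.5% → $0.69
Sushi platter $29.04: hot prepared food, buyer-exempt → 0% → $0.00
Six-pack IPA $10.18: beer, wine and spirits → 11% → $1.12
Salad bar box $8.76: hot prepared food, buyer-exempt → 0% → $0.00
Subtotal = $364.55; tax = $8.57; total due = $373.12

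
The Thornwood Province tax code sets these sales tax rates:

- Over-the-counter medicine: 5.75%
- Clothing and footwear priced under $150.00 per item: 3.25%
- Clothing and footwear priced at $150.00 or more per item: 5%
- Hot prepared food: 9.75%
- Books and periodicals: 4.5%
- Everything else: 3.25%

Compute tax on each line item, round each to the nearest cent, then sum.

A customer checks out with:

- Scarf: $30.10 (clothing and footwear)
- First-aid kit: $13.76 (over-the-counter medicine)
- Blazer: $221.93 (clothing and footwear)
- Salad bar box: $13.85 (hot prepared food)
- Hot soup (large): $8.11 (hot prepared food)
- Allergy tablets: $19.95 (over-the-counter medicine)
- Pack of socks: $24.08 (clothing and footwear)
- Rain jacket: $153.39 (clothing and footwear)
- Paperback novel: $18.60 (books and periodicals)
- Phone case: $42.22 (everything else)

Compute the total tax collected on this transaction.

$26.82

Scarf $30.10: clothing and footwear, under $150.00 → 3.25% → $0.98
First-aid kit $13.76: over-the-counter medicine → 5.75% → $0.79
Blazer $221.93: clothing and footwear, $150.00 or more → 5% → $11.10
Salad bar box $13.85: hot prepared food → 9.75% → $1.35
Hot soup (large) $8.11: hot prepared food → 9.75% → $0.79
Allergy tablets $19.95: over-the-counter medicine → 5.75% → $1.15
Pack of socks $24.08: clothing and footwear, under $150.00 → 3.25% → $0.78
Rain jacket $153.39: clothing and footwear, $150.00 or more → 5% → $7.67
Paperback novel $18.60: books and periodicals → 4.5% → $0.84
Phone case $42.22: everything else → 3.25% → $1.37
Total tax = $0.98 + $0.79 + $11.10 + $1.35 + $0.79 + $1.15 + $0.78 + $7.67 + $0.84 + $1.37 = $26.82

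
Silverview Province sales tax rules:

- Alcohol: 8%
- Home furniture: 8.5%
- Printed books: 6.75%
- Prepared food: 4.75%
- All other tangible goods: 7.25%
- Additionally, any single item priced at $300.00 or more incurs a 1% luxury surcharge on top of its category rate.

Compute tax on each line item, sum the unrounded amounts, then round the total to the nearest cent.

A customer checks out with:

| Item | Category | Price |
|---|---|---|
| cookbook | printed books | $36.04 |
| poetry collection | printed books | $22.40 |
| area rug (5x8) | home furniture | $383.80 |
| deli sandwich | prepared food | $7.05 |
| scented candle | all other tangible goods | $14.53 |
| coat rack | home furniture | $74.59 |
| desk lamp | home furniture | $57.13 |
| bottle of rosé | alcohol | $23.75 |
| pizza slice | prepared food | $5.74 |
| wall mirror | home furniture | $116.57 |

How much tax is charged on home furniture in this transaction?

Area rug (5x8) $383.80: home furniture → 8.5% + 1% surcharge = 9.5% → $36.461
Coat rack $74.59: home furniture → 8.5% → $6.34015
Desk lamp $57.13: home furniture → 8.5% → $4.85605
Wall mirror $116.57: home furniture → 8.5% → $9.90845
Tax on home furniture: unrounded sum = $57.56565 → $57.57

$57.57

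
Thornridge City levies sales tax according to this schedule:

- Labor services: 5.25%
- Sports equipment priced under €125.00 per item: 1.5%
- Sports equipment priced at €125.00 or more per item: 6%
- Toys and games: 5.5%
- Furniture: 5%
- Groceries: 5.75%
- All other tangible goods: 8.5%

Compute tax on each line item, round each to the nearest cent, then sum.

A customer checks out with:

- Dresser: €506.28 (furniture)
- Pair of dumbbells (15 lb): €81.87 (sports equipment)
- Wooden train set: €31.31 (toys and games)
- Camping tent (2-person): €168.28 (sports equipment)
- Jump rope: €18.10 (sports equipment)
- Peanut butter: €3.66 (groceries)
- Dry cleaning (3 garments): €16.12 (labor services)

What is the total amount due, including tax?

Dresser €506.28: furniture → 5% → €25.31
Pair of dumbbells (15 lb) €81.87: sports equipment, under €125.00 → 1.5% → €1.23
Wooden train set €31.31: toys and games → 5.5% → €1.72
Camping tent (2-person) €168.28: sports equipment, €125.00 or more → 6% → €10.10
Jump rope €18.10: sports equipment, under €125.00 → 1.5% → €0.27
Peanut butter €3.66: groceries → 5.75% → €0.21
Dry cleaning (3 garments) €16.12: labor services → 5.25% → €0.85
Subtotal = €825.62; tax = €39.69; total due = €865.31

€865.31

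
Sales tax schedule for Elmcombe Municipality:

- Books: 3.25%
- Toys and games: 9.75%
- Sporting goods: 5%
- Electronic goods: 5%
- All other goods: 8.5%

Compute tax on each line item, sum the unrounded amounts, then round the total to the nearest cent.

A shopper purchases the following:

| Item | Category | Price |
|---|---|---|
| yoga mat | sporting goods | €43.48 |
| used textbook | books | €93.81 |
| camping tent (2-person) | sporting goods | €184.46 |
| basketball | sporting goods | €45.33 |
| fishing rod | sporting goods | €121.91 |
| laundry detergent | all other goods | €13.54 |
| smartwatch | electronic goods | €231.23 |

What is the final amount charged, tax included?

Yoga mat €43.48: sporting goods → 5% → €2.174
Used textbook €93.81: books → 3.25% → €3.048825
Camping tent (2-person) €184.46: sporting goods → 5% → €9.223
Basketball €45.33: sporting goods → 5% → €2.2665
Fishing rod €121.91: sporting goods → 5% → €6.0955
Laundry detergent €13.54: all other goods → 8.5% → €1.1509
Smartwatch €231.23: electronic goods → 5% → €11.5615
Subtotal = €733.76; unrounded tax = €35.520225 → €35.52; total due = €769.28

€769.28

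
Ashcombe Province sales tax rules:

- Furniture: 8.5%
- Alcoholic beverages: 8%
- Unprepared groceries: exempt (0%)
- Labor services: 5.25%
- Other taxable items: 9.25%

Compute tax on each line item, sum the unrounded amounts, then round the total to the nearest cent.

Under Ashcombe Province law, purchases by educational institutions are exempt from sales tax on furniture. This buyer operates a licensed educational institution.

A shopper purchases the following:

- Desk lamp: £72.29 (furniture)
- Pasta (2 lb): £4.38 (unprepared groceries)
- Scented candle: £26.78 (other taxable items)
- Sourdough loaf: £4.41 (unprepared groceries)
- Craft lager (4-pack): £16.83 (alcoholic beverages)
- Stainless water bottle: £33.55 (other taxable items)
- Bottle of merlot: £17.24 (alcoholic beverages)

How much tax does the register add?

Desk lamp £72.29: furniture, buyer-exempt → 0% → £0.00
Pasta (2 lb) £4.38: unprepared groceries → 0% → £0.00
Scented candle £26.78: other taxable items → 9.25% → £2.47715
Sourdough loaf £4.41: unprepared groceries → 0% → £0.00
Craft lager (4-pack) £16.83: alcoholic beverages → 8% → £1.3464
Stainless water bottle £33.55: other taxable items → 9.25% → £3.103375
Bottle of merlot £17.24: alcoholic beverages → 8% → £1.3792
Unrounded tax sum = £8.306125 → £8.31

£8.31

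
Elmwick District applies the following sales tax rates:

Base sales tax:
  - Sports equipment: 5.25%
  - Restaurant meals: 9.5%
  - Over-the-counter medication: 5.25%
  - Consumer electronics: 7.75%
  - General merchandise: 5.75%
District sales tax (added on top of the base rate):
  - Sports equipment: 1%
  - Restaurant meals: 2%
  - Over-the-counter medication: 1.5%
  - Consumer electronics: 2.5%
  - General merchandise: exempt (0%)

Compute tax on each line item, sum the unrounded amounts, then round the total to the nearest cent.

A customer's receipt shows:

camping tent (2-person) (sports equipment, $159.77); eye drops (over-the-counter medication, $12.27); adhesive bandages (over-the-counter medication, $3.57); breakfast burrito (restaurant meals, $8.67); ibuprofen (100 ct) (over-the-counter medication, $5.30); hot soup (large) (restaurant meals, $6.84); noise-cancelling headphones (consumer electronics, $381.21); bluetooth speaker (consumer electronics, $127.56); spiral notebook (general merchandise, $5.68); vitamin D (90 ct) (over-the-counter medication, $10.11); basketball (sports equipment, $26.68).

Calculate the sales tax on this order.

$68.02

Camping tent (2-person) $159.77: sports equipment → 5.25% + 1% district = 6.25% → $9.985625
Eye drops $12.27: over-the-counter medication → 5.25% + 1.5% district = 6.75% → $0.828225
Adhesive bandages $3.57: over-the-counter medication → 5.25% + 1.5% district = 6.75% → $0.240975
Breakfast burrito $8.67: restaurant meals → 9.5% + 2% district = 11.5% → $0.99705
Ibuprofen (100 ct) $5.30: over-the-counter medication → 5.25% + 1.5% district = 6.75% → $0.35775
Hot soup (large) $6.84: restaurant meals → 9.5% + 2% district = 11.5% → $0.7866
Noise-cancelling headphones $381.21: consumer electronics → 7.75% + 2.5% district = 10.25% → $39.074025
Bluetooth speaker $127.56: consumer electronics → 7.75% + 2.5% district = 10.25% → $13.0749
Spiral notebook $5.68: general merchandise → 5.75% + 0% district = 5.75% → $0.3266
Vitamin D (90 ct) $10.11: over-the-counter medication → 5.25% + 1.5% district = 6.75% → $0.682425
Basketball $26.68: sports equipment → 5.25% + 1% district = 6.25% → $1.6675
Unrounded tax sum = $68.021675 → $68.02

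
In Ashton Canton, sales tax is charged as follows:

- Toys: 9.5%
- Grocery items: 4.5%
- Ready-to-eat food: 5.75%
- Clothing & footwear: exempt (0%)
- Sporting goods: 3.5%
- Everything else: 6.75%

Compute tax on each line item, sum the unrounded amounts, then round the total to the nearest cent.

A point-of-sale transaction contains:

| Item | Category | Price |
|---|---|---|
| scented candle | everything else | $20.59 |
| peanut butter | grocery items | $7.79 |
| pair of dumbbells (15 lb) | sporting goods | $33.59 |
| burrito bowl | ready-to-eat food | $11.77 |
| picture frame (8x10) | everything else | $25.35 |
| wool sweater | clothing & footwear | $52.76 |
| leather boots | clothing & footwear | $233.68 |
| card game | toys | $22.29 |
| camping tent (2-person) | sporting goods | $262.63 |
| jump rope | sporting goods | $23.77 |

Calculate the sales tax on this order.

$17.45

Scented candle $20.59: everything else → 6.75% → $1.389825
Peanut butter $7.79: grocery items → 4.5% → $0.35055
Pair of dumbbells (15 lb) $33.59: sporting goods → 3.5% → $1.17565
Burrito bowl $11.77: ready-to-eat food → 5.75% → $0.676775
Picture frame (8x10) $25.35: everything else → 6.75% → $1.711125
Wool sweater $52.76: clothing & footwear → 0% → $0.00
Leather boots $233.68: clothing & footwear → 0% → $0.00
Card game $22.29: toys → 9.5% → $2.11755
Camping tent (2-person) $262.63: sporting goods → 3.5% → $9.19205
Jump rope $23.77: sporting goods → 3.5% → $0.83195
Unrounded tax sum = $17.445475 → $17.45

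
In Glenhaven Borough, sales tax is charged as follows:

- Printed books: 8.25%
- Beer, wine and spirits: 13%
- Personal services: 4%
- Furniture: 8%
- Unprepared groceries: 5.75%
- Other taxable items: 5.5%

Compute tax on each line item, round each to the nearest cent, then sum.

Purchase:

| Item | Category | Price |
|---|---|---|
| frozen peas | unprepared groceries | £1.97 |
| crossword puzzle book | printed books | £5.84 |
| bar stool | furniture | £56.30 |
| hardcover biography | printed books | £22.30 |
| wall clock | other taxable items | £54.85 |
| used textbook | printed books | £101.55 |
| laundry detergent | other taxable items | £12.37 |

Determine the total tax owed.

Frozen peas £1.97: unprepared groceries → 5.75% → £0.11
Crossword puzzle book £5.84: printed books → 8.25% → £0.48
Bar stool £56.30: furniture → 8% → £4.50
Hardcover biography £22.30: printed books → 8.25% → £1.84
Wall clock £54.85: other taxable items → 5.5% → £3.02
Used textbook £101.55: printed books → 8.25% → £8.38
Laundry detergent £12.37: other taxable items → 5.5% → £0.68
Total tax = £0.11 + £0.48 + £4.50 + £1.84 + £3.02 + £8.38 + £0.68 = £19.01

£19.01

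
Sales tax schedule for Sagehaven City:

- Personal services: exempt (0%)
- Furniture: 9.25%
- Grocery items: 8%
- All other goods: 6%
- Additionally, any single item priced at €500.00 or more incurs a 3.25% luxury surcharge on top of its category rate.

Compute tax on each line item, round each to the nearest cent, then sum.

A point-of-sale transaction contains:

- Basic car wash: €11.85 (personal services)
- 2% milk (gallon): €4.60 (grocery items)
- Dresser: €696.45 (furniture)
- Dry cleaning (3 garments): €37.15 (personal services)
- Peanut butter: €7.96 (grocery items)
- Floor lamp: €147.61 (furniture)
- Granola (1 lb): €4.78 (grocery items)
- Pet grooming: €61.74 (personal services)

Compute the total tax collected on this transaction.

Basic car wash €11.85: personal services → 0% → €0.00
2% milk (gallon) €4.60: grocery items → 8% → €0.37
Dresser €696.45: furniture → 9.25% + 3.25% surcharge = 12.5% → €87.06
Dry cleaning (3 garments) €37.15: personal services → 0% → €0.00
Peanut butter €7.96: grocery items → 8% → €0.64
Floor lamp €147.61: furniture → 9.25% → €13.65
Granola (1 lb) €4.78: grocery items → 8% → €0.38
Pet grooming €61.74: personal services → 0% → €0.00
Total tax = €0.37 + €87.06 + €0.64 + €13.65 + €0.38 = €102.10

€102.10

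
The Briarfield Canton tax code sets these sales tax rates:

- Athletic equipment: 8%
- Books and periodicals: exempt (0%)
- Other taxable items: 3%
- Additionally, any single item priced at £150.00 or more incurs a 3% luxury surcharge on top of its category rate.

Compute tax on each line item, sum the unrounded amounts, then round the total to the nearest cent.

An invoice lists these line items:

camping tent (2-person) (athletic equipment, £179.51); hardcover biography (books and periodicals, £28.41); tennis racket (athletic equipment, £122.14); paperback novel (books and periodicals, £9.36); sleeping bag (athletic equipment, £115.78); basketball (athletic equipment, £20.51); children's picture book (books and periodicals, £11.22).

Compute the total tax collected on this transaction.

£40.42

Camping tent (2-person) £179.51: athletic equipment → 8% + 3% surcharge = 11% → £19.7461
Hardcover biography £28.41: books and periodicals → 0% → £0.00
Tennis racket £122.14: athletic equipment → 8% → £9.7712
Paperback novel £9.36: books and periodicals → 0% → £0.00
Sleeping bag £115.78: athletic equipment → 8% → £9.2624
Basketball £20.51: athletic equipment → 8% → £1.6408
Children's picture book £11.22: books and periodicals → 0% → £0.00
Unrounded tax sum = £40.4205 → £40.42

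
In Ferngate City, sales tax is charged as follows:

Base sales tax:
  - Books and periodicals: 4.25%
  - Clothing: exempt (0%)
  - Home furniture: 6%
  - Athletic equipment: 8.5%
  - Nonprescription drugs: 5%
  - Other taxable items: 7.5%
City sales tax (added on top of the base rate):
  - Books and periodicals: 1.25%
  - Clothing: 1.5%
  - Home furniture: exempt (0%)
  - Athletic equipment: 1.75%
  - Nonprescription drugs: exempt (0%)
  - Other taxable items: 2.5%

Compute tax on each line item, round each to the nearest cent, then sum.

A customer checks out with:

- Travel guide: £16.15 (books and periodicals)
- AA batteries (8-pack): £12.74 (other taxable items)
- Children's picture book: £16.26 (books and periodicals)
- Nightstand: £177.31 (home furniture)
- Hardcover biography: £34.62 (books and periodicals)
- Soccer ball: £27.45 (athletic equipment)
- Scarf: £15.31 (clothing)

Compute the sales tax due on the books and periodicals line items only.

£3.68

Travel guide £16.15: books and periodicals → 4.25% + 1.25% city = 5.5% → £0.89
Children's picture book £16.26: books and periodicals → 4.25% + 1.25% city = 5.5% → £0.89
Hardcover biography £34.62: books and periodicals → 4.25% + 1.25% city = 5.5% → £1.90
Tax on books and periodicals = £0.89 + £0.89 + £1.90 = £3.68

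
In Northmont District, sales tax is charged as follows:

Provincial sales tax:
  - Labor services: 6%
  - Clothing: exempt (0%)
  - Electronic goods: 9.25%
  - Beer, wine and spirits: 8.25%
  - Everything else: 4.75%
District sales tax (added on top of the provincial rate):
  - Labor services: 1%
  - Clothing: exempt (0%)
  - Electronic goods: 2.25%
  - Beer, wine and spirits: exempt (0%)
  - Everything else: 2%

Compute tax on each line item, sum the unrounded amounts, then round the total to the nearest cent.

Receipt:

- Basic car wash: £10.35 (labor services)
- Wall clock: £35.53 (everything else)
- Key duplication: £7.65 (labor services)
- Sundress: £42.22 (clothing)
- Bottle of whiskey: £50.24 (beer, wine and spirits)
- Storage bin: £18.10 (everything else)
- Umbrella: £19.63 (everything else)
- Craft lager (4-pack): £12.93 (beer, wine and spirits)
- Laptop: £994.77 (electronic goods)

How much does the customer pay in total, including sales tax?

£1317.24

Basic car wash £10.35: labor services → 6% + 1% district = 7% → £0.7245
Wall clock £35.53: everything else → 4.75% + 2% district = 6.75% → £2.398275
Key duplication £7.65: labor services → 6% + 1% district = 7% → £0.5355
Sundress £42.22: clothing → 0% + 0% district = 0% → £0.00
Bottle of whiskey £50.24: beer, wine and spirits → 8.25% + 0% district = 8.25% → £4.1448
Storage bin £18.10: everything else → 4.75% + 2% district = 6.75% → £1.22175
Umbrella £19.63: everything else → 4.75% + 2% district = 6.75% → £1.325025
Craft lager (4-pack) £12.93: beer, wine and spirits → 8.25% + 0% district = 8.25% → £1.066725
Laptop £994.77: electronic goods → 9.25% + 2.25% district = 11.5% → £114.39855
Subtotal = £1191.42; unrounded tax = £125.815125 → £125.82; total due = £1317.24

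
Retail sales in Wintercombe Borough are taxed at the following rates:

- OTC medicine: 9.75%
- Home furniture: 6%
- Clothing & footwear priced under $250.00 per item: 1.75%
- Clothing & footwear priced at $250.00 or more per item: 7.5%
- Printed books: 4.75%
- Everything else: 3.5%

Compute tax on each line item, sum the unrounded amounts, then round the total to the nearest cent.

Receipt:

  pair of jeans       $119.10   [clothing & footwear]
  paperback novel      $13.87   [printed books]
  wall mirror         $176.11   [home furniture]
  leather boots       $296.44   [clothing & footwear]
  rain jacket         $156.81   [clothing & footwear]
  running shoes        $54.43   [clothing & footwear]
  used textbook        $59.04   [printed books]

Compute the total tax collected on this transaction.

$42.04

Pair of jeans $119.10: clothing & footwear, under $250.00 → 1.75% → $2.08425
Paperback novel $13.87: printed books → 4.75% → $0.658825
Wall mirror $176.11: home furniture → 6% → $10.5666
Leather boots $296.44: clothing & footwear, $250.00 or more → 7.5% → $22.233
Rain jacket $156.81: clothing & footwear, under $250.00 → 1.75% → $2.744175
Running shoes $54.43: clothing & footwear, under $250.00 → 1.75% → $0.952525
Used textbook $59.04: printed books → 4.75% → $2.8044
Unrounded tax sum = $42.043775 → $42.04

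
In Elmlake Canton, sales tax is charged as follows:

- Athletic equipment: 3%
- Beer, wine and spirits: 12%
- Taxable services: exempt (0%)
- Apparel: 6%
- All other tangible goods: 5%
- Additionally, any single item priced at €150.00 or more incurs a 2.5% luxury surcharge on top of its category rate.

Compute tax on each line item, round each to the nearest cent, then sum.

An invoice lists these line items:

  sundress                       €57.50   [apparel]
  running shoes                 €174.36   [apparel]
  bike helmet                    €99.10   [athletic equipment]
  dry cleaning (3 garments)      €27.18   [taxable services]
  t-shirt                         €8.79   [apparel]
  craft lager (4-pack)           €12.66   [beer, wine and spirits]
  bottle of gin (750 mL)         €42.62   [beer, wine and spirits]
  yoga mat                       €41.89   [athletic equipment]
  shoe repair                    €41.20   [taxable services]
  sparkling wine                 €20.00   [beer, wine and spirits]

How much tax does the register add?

€32.06

Sundress €57.50: apparel → 6% → €3.45
Running shoes €174.36: apparel → 6% + 2.5% surcharge = 8.5% → €14.82
Bike helmet €99.10: athletic equipment → 3% → €2.97
Dry cleaning (3 garments) €27.18: taxable services → 0% → €0.00
T-shirt €8.79: apparel → 6% → €0.53
Craft lager (4-pack) €12.66: beer, wine and spirits → 12% → €1.52
Bottle of gin (750 mL) €42.62: beer, wine and spirits → 12% → €5.11
Yoga mat €41.89: athletic equipment → 3% → €1.26
Shoe repair €41.20: taxable services → 0% → €0.00
Sparkling wine €20.00: beer, wine and spirits → 12% → €2.40
Total tax = €3.45 + €14.82 + €2.97 + €0.53 + €1.52 + €5.11 + €1.26 + €2.40 = €32.06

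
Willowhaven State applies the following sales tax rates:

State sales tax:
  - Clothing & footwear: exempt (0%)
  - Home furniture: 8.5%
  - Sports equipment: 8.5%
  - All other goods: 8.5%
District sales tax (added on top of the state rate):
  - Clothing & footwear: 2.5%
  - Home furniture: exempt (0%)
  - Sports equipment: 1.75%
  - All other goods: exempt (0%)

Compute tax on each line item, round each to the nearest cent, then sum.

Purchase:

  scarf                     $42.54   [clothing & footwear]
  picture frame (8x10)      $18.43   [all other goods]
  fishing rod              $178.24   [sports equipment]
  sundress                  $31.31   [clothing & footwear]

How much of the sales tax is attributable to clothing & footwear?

Scarf $42.54: clothing & footwear → 0% + 2.5% district = 2.5% → $1.06
Sundress $31.31: clothing & footwear → 0% + 2.5% district = 2.5% → $0.78
Tax on clothing & footwear = $1.06 + $0.78 = $1.84

$1.84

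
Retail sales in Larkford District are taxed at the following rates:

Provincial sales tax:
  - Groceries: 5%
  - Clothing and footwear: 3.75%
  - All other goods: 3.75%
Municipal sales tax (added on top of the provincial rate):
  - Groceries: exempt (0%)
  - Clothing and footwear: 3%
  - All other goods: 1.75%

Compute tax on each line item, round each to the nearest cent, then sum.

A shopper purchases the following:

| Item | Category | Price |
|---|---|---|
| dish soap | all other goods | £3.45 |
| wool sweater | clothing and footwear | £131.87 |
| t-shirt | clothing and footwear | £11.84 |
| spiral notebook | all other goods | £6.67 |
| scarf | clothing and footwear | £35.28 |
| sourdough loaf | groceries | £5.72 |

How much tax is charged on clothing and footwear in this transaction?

£12.08

Wool sweater £131.87: clothing and footwear → 3.75% + 3% municipal = 6.75% → £8.90
T-shirt £11.84: clothing and footwear → 3.75% + 3% municipal = 6.75% → £0.80
Scarf £35.28: clothing and footwear → 3.75% + 3% municipal = 6.75% → £2.38
Tax on clothing and footwear = £8.90 + £0.80 + £2.38 = £12.08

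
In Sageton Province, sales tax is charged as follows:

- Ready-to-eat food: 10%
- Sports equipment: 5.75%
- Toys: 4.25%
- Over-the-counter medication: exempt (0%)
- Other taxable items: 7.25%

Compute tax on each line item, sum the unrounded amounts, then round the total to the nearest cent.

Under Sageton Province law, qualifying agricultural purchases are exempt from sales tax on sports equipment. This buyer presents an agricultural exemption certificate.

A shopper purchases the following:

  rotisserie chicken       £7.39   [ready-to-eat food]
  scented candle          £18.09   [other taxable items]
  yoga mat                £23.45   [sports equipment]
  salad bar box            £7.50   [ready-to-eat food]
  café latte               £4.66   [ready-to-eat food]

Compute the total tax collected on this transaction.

£3.27

Rotisserie chicken £7.39: ready-to-eat food → 10% → £0.739
Scented candle £18.09: other taxable items → 7.25% → £1.311525
Yoga mat £23.45: sports equipment, buyer-exempt → 0% → £0.00
Salad bar box £7.50: ready-to-eat food → 10% → £0.75
Café latte £4.66: ready-to-eat food → 10% → £0.466
Unrounded tax sum = £3.266525 → £3.27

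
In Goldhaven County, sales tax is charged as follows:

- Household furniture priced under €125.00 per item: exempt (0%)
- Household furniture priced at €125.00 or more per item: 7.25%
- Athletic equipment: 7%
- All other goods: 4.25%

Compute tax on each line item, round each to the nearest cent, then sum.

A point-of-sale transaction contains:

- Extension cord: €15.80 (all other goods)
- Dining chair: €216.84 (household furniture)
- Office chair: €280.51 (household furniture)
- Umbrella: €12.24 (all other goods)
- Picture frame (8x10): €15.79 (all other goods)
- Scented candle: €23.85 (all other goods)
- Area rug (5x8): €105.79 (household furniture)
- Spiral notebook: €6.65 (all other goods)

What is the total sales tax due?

€39.21

Extension cord €15.80: all other goods → 4.25% → €0.67
Dining chair €216.84: household furniture, €125.00 or more → 7.25% → €15.72
Office chair €280.51: household furniture, €125.00 or more → 7.25% → €20.34
Umbrella €12.24: all other goods → 4.25% → €0.52
Picture frame (8x10) €15.79: all other goods → 4.25% → €0.67
Scented candle €23.85: all other goods → 4.25% → €1.01
Area rug (5x8) €105.79: household furniture, under €125.00 → 0% → €0.00
Spiral notebook €6.65: all other goods → 4.25% → €0.28
Total tax = €0.67 + €15.72 + €20.34 + €0.52 + €0.67 + €1.01 + €0.28 = €39.21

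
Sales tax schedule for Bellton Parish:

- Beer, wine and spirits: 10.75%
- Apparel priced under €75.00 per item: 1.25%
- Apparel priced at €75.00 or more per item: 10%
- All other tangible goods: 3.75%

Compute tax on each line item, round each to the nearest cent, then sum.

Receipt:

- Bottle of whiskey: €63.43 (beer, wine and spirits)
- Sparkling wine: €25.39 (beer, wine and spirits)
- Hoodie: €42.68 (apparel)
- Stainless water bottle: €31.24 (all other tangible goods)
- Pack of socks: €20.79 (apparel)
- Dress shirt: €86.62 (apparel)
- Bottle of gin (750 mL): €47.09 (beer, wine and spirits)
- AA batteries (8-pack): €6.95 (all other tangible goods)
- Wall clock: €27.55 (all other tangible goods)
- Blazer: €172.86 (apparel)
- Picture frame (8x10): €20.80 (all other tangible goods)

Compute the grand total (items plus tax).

€589.99

Bottle of whiskey €63.43: beer, wine and spirits → 10.75% → €6.82
Sparkling wine €25.39: beer, wine and spirits → 10.75% → €2.73
Hoodie €42.68: apparel, under €75.00 → 1.25% → €0.53
Stainless water bottle €31.24: all other tangible goods → 3.75% → €1.17
Pack of socks €20.79: apparel, under €75.00 → 1.25% → €0.26
Dress shirt €86.62: apparel, €75.00 or more → 10% → €8.66
Bottle of gin (750 mL) €47.09: beer, wine and spirits → 10.75% → €5.06
AA batteries (8-pack) €6.95: all other tangible goods → 3.75% → €0.26
Wall clock €27.55: all other tangible goods → 3.75% → €1.03
Blazer €172.86: apparel, €75.00 or more → 10% → €17.29
Picture frame (8x10) €20.80: all other tangible goods → 3.75% → €0.78
Subtotal = €545.40; tax = €44.59; total due = €589.99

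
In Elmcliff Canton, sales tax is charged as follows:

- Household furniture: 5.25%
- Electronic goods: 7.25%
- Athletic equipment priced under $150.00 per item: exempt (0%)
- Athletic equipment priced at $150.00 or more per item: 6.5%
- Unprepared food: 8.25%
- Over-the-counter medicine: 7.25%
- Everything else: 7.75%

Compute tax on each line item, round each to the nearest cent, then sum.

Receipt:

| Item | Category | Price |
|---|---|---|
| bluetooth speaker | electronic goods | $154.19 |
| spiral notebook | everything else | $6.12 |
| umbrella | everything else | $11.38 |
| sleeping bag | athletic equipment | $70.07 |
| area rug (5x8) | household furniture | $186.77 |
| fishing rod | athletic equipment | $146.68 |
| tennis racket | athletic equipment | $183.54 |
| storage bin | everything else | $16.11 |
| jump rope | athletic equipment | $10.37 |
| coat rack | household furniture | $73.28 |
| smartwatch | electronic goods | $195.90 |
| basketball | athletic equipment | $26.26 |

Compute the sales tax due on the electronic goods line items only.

Bluetooth speaker $154.19: electronic goods → 7.25% → $11.18
Smartwatch $195.90: electronic goods → 7.25% → $14.20
Tax on electronic goods = $11.18 + $14.20 = $25.38

$25.38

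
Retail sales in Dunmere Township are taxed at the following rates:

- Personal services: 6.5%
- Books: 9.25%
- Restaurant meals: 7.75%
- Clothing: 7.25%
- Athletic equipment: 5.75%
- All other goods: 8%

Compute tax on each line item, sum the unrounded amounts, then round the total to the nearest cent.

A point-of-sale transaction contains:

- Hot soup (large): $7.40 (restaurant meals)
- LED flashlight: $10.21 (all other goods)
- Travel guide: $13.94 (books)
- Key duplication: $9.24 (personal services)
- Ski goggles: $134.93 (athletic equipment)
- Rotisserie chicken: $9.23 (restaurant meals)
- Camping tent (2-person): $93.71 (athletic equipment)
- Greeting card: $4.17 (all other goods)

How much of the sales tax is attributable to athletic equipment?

Ski goggles $134.93: athletic equipment → 5.75% → $7.758475
Camping tent (2-person) $93.71: athletic equipment → 5.75% → $5.388325
Tax on athletic equipment: unrounded sum = $13.1468 → $13.15

$13.15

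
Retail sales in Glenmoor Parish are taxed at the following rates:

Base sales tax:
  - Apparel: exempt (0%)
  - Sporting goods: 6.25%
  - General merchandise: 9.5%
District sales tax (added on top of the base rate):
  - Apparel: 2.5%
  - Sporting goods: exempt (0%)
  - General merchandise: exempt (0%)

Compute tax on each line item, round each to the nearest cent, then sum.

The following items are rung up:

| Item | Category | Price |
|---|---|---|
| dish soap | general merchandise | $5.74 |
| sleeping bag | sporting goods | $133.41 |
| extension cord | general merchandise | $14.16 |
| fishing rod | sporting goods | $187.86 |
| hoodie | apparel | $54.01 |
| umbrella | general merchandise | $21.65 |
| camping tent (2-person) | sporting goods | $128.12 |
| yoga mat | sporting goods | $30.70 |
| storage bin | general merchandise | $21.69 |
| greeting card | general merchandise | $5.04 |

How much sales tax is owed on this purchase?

Dish soap $5.74: general merchandise → 9.5% + 0% district = 9.5% → $0.55
Sleeping bag $133.41: sporting goods → 6.25% + 0% district = 6.25% → $8.34
Extension cord $14.16: general merchandise → 9.5% + 0% district = 9.5% → $1.35
Fishing rod $187.86: sporting goods → 6.25% + 0% district = 6.25% → $11.74
Hoodie $54.01: apparel → 0% + 2.5% district = 2.5% → $1.35
Umbrella $21.65: general merchandise → 9.5% + 0% district = 9.5% → $2.06
Camping tent (2-person) $128.12: sporting goods → 6.25% + 0% district = 6.25% → $8.01
Yoga mat $30.70: sporting goods → 6.25% + 0% district = 6.25% → $1.92
Storage bin $21.69: general merchandise → 9.5% + 0% district = 9.5% → $2.06
Greeting card $5.04: general merchandise → 9.5% + 0% district = 9.5% → $0.48
Total tax = $0.55 + $8.34 + $1.35 + $11.74 + $1.35 + $2.06 + $8.01 + $1.92 + $2.06 + $0.48 = $37.86

$37.86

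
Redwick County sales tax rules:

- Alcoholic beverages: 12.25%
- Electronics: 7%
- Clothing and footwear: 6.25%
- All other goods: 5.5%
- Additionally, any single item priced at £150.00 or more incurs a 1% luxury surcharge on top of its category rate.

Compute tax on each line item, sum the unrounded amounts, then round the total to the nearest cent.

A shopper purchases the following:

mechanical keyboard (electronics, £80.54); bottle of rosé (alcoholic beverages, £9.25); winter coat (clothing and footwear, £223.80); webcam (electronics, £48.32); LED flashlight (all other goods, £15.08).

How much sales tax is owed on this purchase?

Mechanical keyboard £80.54: electronics → 7% → £5.6378
Bottle of rosé £9.25: alcoholic beverages → 12.25% → £1.133125
Winter coat £223.80: clothing and footwear → 6.25% + 1% surcharge = 7.25% → £16.2255
Webcam £48.32: electronics → 7% → £3.3824
LED flashlight £15.08: all other goods → 5.5% → £0.8294
Unrounded tax sum = £27.208225 → £27.21

£27.21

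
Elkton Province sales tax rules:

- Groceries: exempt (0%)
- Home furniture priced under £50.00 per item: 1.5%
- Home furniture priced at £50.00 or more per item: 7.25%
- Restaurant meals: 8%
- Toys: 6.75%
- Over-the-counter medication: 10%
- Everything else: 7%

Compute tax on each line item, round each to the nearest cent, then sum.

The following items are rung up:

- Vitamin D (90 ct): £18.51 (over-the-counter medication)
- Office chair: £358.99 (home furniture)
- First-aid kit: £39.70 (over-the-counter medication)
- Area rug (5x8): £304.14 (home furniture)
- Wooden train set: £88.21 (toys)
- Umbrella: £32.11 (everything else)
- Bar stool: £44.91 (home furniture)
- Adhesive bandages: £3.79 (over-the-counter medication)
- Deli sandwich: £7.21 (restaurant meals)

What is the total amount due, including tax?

Vitamin D (90 ct) £18.51: over-the-counter medication → 10% → £1.85
Office chair £358.99: home furniture, £50.00 or more → 7.25% → £26.03
First-aid kit £39.70: over-the-counter medication → 10% → £3.97
Area rug (5x8) £304.14: home furniture, £50.00 or more → 7.25% → £22.05
Wooden train set £88.21: toys → 6.75% → £5.95
Umbrella £32.11: everything else → 7% → £2.25
Bar stool £44.91: home furniture, under £50.00 → 1.5% → £0.67
Adhesive bandages £3.79: over-the-counter medication → 10% → £0.38
Deli sandwich £7.21: restaurant meals → 8% → £0.58
Subtotal = £897.57; tax = £63.73; total due = £961.30

£961.30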